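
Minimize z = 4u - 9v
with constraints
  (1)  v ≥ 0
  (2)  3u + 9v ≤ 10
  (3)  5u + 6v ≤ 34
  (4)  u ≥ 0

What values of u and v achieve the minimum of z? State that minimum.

u = 0, v = 10/9, minimum z = -10

Extreme points and z = 4u - 9v:
  (10/3, 0) → z = 40/3
  (0, 0) → z = 0
  (0, 10/9) → z = -10

The binding constraints are 3u + 9v = 10 and u = 0.
Solving simultaneously gives u = 0, v = 10/9.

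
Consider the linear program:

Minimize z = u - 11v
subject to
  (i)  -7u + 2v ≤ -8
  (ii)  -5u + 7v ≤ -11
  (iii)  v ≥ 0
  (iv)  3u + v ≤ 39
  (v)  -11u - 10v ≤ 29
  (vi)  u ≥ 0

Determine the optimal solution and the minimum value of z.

u = 142/13, v = 81/13, minimum z = -749/13

Feasible corners and z = u - 11v:
  (11/5, 0) → z = 11/5
  (142/13, 81/13) → z = -749/13
  (13, 0) → z = 13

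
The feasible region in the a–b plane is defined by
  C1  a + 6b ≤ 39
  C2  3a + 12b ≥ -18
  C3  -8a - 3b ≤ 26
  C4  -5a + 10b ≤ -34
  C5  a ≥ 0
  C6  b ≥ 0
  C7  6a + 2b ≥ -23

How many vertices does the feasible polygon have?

Intersecting each pair of boundary lines and keeping only the points that satisfy every inequality leaves:
  (297/20, 161/40)
  (39, 0)
  (34/5, 0)

3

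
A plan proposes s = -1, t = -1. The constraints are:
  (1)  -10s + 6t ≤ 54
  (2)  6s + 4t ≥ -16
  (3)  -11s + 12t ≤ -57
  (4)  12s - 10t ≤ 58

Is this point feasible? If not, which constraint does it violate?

Constraint (3): -11s + 12t = -1, which is not ≤ -57. All other constraints are satisfied.

not feasible — violates (3)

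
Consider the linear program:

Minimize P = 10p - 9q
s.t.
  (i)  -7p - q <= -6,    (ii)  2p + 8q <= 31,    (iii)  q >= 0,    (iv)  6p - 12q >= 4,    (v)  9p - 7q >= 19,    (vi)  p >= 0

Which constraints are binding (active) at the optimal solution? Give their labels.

(iv) and (v)

Corner points and P = 10p - 9q:
  (31/2, 0) → P = 155
  (101/18, 89/36) → P = 1219/36
  (19/9, 0) → P = 190/9
  (100/33, 13/11) → P = 59/3

The minimum is at (100/33, 13/11). Substituting into each constraint, equality holds for (iv) and (v); the remaining constraints have slack.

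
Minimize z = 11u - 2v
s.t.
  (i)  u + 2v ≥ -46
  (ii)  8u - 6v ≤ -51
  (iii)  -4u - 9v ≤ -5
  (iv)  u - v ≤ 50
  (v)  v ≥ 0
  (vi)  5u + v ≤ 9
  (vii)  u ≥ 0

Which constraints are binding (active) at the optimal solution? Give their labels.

(vi) and (vii)

Extreme points and z = 11u - 2v:
  (3/38, 327/38) → z = -621/38
  (0, 17/2) → z = -17
  (0, 9) → z = -18

The minimum is at (0, 9). Substituting into each constraint, equality holds for (vi) and (vii); the remaining constraints have slack.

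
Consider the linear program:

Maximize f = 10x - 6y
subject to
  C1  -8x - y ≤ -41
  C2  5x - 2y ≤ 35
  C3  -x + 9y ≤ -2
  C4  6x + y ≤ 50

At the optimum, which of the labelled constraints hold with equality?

Extreme points and f = 10x - 6y:
  (39/7, -25/7) → f = 540/7
  (371/73, 25/73) → f = 3560/73
  (311/43, 25/43) → f = 2960/43

The maximum is at (39/7, -25/7). Substituting into each constraint, equality holds for C1 and C2; the remaining constraints have slack.

C1 and C2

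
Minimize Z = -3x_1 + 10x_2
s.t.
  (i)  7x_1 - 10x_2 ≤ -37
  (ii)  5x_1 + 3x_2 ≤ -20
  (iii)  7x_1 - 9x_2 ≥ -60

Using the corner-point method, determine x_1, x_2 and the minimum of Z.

Extreme points and Z = -3x_1 + 10x_2:
  (-311/71, 45/71) → Z = 1383/71
  (-267/7, -23) → Z = -809/7
  (-60/11, 80/33) → Z = 1340/33

The binding constraints are 7x_1 - 10x_2 = -37 and 7x_1 - 9x_2 = -60.
Solving simultaneously gives x_1 = -267/7, x_2 = -23.

x_1 = -267/7, x_2 = -23, minimum Z = -809/7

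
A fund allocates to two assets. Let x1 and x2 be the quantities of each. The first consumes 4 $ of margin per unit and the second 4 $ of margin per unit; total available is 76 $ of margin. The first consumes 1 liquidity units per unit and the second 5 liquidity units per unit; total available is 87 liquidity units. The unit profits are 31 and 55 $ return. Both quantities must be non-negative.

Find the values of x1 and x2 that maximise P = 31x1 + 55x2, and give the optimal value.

The binding constraints are 4x1 + 4x2 = 76 and x1 + 5x2 = 87.
Solving simultaneously gives x1 = 2, x2 = 17.

x1 = 2, x2 = 17, maximum P = 997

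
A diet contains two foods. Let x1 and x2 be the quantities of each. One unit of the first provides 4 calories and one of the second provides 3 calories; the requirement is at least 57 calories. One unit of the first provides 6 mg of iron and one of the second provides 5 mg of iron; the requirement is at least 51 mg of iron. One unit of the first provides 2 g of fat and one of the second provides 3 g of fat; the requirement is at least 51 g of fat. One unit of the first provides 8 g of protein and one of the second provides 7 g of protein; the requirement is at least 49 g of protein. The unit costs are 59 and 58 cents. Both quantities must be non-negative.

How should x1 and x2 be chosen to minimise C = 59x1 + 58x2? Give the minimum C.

Feasible corners and C = 59x1 + 58x2:
  (0, 19) → C = 1102
  (51/2, 0) → C = 3009/2
  (3, 15) → C = 1047
The feasible region is unbounded (it extends along (0, 1), (1, 0)), but C strictly increases along every unbounded feasible direction, so there is no improving ray and the minimum is attained at a vertex.

x1 = 3, x2 = 15, minimum C = 1047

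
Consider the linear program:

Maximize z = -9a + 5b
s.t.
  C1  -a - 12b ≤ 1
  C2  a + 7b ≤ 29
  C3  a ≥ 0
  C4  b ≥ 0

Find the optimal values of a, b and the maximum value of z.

Extreme points and z = -9a + 5b:
  (0, 29/7) → z = 145/7
  (29, 0) → z = -261
  (0, 0) → z = 0

The optimum lies where a + 7b = 29 and a = 0.
Solving simultaneously gives a = 0, b = 29/7.

a = 0, b = 29/7, maximum z = 145/7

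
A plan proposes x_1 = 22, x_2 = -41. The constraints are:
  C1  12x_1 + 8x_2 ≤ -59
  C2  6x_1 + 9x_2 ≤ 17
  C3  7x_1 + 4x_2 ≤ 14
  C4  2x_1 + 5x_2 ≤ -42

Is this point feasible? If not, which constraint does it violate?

C1: -64 ≤ -59 ✓
C2: -237 ≤ 17 ✓
C3: -10 ≤ 14 ✓
C4: -161 ≤ -42 ✓

feasible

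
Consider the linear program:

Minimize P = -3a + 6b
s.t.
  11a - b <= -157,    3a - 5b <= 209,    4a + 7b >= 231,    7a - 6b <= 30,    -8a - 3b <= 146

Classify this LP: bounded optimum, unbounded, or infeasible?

bounded optimum

Extreme points and P = -3a + 6b:
  (-868/81, 3169/81) → P = 2402/9
  (-1715/44, 608/11) → P = 19737/44
The feasible region has finitely many vertices and no improving ray; the minimum is 2402/9 at (-868/81, 3169/81).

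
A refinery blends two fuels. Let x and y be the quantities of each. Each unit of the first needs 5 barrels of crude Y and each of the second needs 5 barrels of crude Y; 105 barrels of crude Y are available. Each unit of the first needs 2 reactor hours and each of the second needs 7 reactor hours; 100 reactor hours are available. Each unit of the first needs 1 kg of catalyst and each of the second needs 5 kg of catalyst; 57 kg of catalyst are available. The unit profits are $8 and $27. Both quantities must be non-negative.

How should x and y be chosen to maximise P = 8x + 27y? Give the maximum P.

x = 12, y = 9, maximum P = 339

Feasible corners and P = 8x + 27y:
  (0, 0) → P = 0
  (0, 57/5) → P = 1539/5
  (21, 0) → P = 168
  (12, 9) → P = 339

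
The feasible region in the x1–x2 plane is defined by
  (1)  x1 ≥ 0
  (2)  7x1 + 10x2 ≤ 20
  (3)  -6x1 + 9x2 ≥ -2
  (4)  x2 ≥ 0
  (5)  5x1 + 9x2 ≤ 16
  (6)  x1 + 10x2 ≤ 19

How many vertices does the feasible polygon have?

5

The feasible vertices (each the meet of two boundaries and inside every other half-plane) are:
  (0, 0)
  (0, 16/9)
  (200/123, 106/123)
  (20/13, 12/13)
  (1/3, 0)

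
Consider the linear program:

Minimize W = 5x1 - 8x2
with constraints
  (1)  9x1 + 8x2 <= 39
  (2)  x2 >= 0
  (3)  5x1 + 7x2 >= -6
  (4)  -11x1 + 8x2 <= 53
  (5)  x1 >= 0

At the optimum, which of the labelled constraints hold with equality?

(1) and (5)

Vertices and W = 5x1 - 8x2:
  (13/3, 0) → W = 65/3
  (0, 39/8) → W = -39
  (0, 0) → W = 0

The minimum is at (0, 39/8). Substituting into each constraint, equality holds for (1) and (5); the remaining constraints have slack.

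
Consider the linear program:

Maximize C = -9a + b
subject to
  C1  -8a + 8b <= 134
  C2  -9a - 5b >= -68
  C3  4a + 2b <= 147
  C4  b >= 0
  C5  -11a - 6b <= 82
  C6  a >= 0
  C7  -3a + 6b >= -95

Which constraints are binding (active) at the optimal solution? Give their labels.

Feasible corners and C = -9a + b:
  (68/9, 0) → C = -68
  (0, 68/5) → C = 68/5
  (0, 0) → C = 0

The maximum is at (0, 68/5). Substituting into each constraint, equality holds for C2 and C6; the remaining constraints have slack.

C2 and C6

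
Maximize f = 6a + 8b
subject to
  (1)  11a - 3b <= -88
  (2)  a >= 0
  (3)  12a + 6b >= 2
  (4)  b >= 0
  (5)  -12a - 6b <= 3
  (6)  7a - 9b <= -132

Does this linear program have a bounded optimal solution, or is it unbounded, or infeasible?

From the feasible point (0, 88/3), moving in the direction (0, 1) keeps every constraint satisfied while f increases without bound.

unbounded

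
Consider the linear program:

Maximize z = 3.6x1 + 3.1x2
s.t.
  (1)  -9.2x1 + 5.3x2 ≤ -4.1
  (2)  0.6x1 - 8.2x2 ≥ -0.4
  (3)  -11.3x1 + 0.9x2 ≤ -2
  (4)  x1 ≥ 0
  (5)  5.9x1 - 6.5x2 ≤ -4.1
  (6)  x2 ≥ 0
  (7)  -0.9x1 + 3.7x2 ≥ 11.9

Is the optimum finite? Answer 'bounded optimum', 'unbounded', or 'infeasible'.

The boundaries -9.2x1 + 5.3x2 = -4.1 and -0.9x1 + 3.7x2 = 11.9 meet at (7824/2927, 11317/2927), but that point violates 0.6x1 - 8.2x2 ≥ -0.4. Every candidate vertex is excluded by some other constraint, so the feasible region is empty.

infeasible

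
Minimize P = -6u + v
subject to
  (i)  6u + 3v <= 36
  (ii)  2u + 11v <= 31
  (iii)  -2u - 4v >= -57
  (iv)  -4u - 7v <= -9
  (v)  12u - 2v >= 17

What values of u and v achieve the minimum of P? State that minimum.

u = 15/2, v = -3, minimum P = -48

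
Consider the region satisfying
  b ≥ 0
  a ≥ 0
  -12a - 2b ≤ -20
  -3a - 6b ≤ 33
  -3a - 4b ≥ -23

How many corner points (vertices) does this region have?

The feasible vertices (each the meet of two boundaries and inside every other half-plane) are:
  (5/3, 0)
  (23/3, 0)
  (17/21, 36/7)

3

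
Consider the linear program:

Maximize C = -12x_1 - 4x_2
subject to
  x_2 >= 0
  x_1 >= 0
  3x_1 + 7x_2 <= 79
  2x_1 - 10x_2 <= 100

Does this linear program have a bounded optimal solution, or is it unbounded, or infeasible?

bounded optimum

Extreme points and C = -12x_1 - 4x_2:
  (0, 0) → C = 0
  (79/3, 0) → C = -316
  (0, 79/7) → C = -316/7
The feasible region has finitely many vertices and no improving ray; the maximum is 0 at (0, 0).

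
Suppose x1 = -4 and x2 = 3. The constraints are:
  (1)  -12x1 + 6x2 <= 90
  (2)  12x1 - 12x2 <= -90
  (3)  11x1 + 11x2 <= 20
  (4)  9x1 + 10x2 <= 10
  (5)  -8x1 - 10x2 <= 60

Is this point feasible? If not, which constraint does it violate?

Constraint (2): 12x1 - 12x2 = -84, which is not ≤ -90. All other constraints are satisfied.

not feasible — violates (2)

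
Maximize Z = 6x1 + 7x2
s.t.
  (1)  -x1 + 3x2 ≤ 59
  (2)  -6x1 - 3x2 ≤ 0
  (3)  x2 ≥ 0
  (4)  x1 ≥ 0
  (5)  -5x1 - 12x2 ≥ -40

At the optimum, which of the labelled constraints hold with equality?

Feasible corners and Z = 6x1 + 7x2:
  (0, 0) → Z = 0
  (8, 0) → Z = 48
  (0, 10/3) → Z = 70/3

The maximum is at (8, 0). Substituting into each constraint, equality holds for (3) and (5); the remaining constraints have slack.

(3) and (5)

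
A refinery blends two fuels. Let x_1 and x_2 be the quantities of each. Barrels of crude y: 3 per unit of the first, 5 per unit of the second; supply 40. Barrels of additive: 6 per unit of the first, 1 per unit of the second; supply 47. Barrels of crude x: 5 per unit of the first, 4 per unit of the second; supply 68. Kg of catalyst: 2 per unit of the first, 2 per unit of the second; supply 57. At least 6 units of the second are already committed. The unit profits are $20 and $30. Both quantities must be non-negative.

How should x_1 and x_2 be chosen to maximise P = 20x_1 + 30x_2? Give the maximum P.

Vertices and P = 20x_1 + 30x_2:
  (0, 8) → P = 240
  (0, 6) → P = 180
  (10/3, 6) → P = 740/3

x_1 = 10/3, x_2 = 6, maximum P = 740/3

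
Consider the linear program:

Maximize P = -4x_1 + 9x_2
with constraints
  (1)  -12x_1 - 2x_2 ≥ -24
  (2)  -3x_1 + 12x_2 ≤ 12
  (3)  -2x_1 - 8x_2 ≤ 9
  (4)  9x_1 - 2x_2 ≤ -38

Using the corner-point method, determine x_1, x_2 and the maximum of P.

Extreme points and P = -4x_1 + 9x_2:
  (-17/4, -1/16) → P = 263/16
  (-72/17, -1/17) → P = 279/17
  (-161/38, -5/76) → P = 1243/76

At the optimal vertex, -3x_1 + 12x_2 = 12 and -2x_1 - 8x_2 = 9.
Solving simultaneously gives x_1 = -17/4, x_2 = -1/16.

x_1 = -17/4, x_2 = -1/16, maximum P = 263/16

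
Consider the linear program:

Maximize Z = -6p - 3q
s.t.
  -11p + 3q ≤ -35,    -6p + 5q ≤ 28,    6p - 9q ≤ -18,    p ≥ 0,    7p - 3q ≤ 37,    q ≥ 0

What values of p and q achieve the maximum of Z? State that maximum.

p = 41/9, q = 136/27, maximum Z = -382/9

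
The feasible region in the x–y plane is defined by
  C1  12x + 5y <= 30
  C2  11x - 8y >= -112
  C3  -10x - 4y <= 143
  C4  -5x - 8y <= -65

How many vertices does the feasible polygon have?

Pairwise boundary intersections that survive every other constraint:
  (-320/151, 1674/151)
  (-85/71, 630/71)
  (-47/16, 1275/128)

3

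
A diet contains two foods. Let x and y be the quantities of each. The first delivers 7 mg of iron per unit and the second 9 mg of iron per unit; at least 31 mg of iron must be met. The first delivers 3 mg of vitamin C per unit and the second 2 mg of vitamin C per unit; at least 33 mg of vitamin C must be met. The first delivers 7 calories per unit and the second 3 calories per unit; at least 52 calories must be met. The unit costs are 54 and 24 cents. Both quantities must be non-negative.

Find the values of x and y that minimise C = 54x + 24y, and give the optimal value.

x = 1, y = 15, minimum C = 414

Feasible corners and C = 54x + 24y:
  (0, 52/3) → C = 416
  (11, 0) → C = 594
  (1, 15) → C = 414
The feasible region is unbounded (it extends along (0, 1), (1, 0)), but C strictly increases along every unbounded feasible direction, so there is no improving ray and the minimum is attained at a vertex.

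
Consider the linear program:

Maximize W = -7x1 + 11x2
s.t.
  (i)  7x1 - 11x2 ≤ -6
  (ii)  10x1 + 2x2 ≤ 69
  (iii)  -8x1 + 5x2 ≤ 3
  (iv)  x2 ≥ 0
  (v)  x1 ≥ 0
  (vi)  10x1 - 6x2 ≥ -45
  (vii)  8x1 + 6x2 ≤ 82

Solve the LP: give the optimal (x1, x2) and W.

x1 = 49/11, x2 = 85/11, maximum W = 592/11

At the optimal vertex, -8x1 + 5x2 = 3 and 8x1 + 6x2 = 82.
Solving simultaneously gives x1 = 49/11, x2 = 85/11.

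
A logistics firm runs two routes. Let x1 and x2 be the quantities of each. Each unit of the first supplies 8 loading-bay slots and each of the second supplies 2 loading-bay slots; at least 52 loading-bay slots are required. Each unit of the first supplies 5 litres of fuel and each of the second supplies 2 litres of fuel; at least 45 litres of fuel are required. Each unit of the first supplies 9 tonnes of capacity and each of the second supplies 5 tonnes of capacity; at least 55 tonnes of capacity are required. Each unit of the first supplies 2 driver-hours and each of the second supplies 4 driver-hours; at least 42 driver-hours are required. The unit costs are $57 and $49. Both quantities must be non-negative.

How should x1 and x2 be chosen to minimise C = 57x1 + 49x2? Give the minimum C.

x1 = 6, x2 = 15/2, minimum C = 1419/2

Extreme points and C = 57x1 + 49x2:
  (0, 26) → C = 1274
  (21, 0) → C = 1197
  (7/3, 50/3) → C = 2849/3
  (6, 15/2) → C = 1419/2
The feasible region is unbounded (it extends along (0, 1), (1, 0)), but C strictly increases along every unbounded feasible direction, so there is no improving ray and the minimum is attained at a vertex.

The binding constraints are 5x1 + 2x2 = 45 and 2x1 + 4x2 = 42.
Solving simultaneously gives x1 = 6, x2 = 15/2.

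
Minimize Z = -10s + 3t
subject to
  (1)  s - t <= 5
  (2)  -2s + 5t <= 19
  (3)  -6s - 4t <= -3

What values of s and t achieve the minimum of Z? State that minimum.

Feasible corners and Z = -10s + 3t:
  (44/3, 29/3) → Z = -353/3
  (23/10, -27/10) → Z = -311/10
  (-61/38, 60/19) → Z = 485/19

s = 44/3, t = 29/3, minimum Z = -353/3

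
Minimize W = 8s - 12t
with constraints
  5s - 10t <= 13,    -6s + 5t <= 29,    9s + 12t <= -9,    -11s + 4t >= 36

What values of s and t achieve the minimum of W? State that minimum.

s = -131/39, t = 23/13, minimum W = -1876/39

Corner points and W = 8s - 12t:
  (-71/7, -223/35) → W = -164/35
  (-206/45, -323/90) → W = 58/9
  (-131/39, 23/13) → W = -1876/39
  (-39/14, 75/56) → W = -537/14

At the optimal vertex, -6s + 5t = 29 and 9s + 12t = -9.
Solving simultaneously gives s = -131/39, t = 23/13.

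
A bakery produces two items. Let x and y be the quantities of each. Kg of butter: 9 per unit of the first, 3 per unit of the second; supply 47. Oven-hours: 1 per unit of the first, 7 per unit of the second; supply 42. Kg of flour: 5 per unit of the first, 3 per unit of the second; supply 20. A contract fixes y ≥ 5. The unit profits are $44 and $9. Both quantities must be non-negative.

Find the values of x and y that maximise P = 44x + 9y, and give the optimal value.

x = 1, y = 5, maximum P = 89

Vertices and P = 44x + 9y:
  (0, 6) → P = 54
  (0, 5) → P = 45
  (7/16, 95/16) → P = 1163/16
  (1, 5) → P = 89

The optimum lies where 5x + 3y = 20 and y = 5.
Solving simultaneously gives x = 1, y = 5.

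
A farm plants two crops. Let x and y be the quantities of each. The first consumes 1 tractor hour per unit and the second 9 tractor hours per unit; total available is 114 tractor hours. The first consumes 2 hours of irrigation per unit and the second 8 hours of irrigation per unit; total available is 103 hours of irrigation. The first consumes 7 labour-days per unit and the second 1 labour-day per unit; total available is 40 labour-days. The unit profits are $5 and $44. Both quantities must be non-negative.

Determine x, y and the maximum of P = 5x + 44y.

x = 3/2, y = 25/2, maximum P = 1115/2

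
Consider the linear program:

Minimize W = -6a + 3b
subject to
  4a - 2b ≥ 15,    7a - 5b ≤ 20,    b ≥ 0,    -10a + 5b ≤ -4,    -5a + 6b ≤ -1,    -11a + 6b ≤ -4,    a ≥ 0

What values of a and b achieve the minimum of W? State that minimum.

At the optimal vertex, 7a - 5b = 20 and -5a + 6b = -1.
Solving simultaneously gives a = 115/17, b = 93/17.

a = 115/17, b = 93/17, minimum W = -411/17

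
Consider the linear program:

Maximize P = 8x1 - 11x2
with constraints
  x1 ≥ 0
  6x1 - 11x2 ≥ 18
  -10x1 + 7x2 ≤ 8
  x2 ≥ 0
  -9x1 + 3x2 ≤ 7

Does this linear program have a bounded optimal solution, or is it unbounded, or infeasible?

unbounded

From the feasible point (3, 0), moving in the direction (11, 6) keeps every constraint satisfied while P increases without bound.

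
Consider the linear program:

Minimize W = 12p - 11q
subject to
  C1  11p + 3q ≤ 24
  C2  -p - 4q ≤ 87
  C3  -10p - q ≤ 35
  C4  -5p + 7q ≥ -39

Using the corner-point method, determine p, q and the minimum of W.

p = -129/19, q = 625/19, minimum W = -8423/19

The optimum lies where 11p + 3q = 24 and -10p - q = 35.
Solving simultaneously gives p = -129/19, q = 625/19.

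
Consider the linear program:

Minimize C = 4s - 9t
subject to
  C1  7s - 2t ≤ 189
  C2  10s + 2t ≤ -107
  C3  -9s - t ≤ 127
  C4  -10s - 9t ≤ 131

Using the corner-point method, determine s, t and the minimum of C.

s = -147/8, t = 307/8, minimum C = -3351/8

Vertices and C = 4s - 9t:
  (-147/8, 307/8) → C = -3351/8
  (-701/70, -24/7) → C = -46/5
  (-1012/71, 91/71) → C = -4867/71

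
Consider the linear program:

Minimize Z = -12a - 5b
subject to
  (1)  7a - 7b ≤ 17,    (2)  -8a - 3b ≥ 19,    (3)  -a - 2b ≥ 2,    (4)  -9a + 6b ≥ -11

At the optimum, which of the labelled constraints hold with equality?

(2) and (3)

Corner points and Z = -12a - 5b:
  (-25/21, -76/21) → Z = 680/21
  (-32/13, 3/13) → Z = 369/13
  (-27/25, -259/75) → Z = 2267/75
The feasible region is unbounded (it extends along (-2, 1), (-1, -1)), but Z strictly increases along every unbounded feasible direction, so there is no improving ray and the minimum is attained at a vertex.

The minimum is at (-32/13, 3/13). Substituting into each constraint, equality holds for (2) and (3); the remaining constraints have slack.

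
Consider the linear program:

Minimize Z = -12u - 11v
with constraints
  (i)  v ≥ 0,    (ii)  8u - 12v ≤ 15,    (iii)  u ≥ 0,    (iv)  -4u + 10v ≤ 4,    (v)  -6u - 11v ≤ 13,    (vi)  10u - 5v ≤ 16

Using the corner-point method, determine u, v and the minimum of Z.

u = 9/4, v = 13/10, minimum Z = -413/10

The optimum lies where -4u + 10v = 4 and 10u - 5v = 16.
Solving simultaneously gives u = 9/4, v = 13/10.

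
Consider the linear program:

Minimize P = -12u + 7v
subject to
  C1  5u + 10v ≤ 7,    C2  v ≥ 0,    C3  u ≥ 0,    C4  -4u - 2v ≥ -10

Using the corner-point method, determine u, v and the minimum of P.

Feasible corners and P = -12u + 7v:
  (7/5, 0) → P = -84/5
  (0, 7/10) → P = 49/10
  (0, 0) → P = 0

The binding constraints are 5u + 10v = 7 and v = 0.
Solving simultaneously gives u = 7/5, v = 0.

u = 7/5, v = 0, minimum P = -84/5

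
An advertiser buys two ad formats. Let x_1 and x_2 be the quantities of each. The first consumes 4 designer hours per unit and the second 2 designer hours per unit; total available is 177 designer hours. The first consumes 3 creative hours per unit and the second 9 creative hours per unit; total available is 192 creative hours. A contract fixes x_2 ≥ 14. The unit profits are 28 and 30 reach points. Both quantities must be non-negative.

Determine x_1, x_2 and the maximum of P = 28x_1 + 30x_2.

x_1 = 22, x_2 = 14, maximum P = 1036

Extreme points and P = 28x_1 + 30x_2:
  (0, 64/3) → P = 640
  (0, 14) → P = 420
  (22, 14) → P = 1036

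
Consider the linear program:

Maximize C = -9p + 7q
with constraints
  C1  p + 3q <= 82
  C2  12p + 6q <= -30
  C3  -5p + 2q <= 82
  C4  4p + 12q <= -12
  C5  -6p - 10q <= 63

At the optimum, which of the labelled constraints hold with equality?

C3 and C4

Extreme points and C = -9p + 7q:
  (-12/5, -1/5) → C = 101/5
  (13/14, -48/7) → C = -789/14
  (-252/17, 67/17) → C = 161
  (-473/31, 177/62) → C = 9753/62

The maximum is at (-252/17, 67/17). Substituting into each constraint, equality holds for C3 and C4; the remaining constraints have slack.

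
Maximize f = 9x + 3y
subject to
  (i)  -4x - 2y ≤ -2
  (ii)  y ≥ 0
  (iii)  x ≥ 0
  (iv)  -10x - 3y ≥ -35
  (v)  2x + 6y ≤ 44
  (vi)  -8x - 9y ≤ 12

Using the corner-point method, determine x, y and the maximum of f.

At the optimal vertex, -10x - 3y = -35 and 2x + 6y = 44.
Solving simultaneously gives x = 13/9, y = 185/27.

x = 13/9, y = 185/27, maximum f = 302/9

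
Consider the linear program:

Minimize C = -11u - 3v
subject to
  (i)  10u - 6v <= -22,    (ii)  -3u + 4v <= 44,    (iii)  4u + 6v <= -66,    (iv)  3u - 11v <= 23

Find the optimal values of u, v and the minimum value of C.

u = -294/31, v = -145/31, minimum C = 3669/31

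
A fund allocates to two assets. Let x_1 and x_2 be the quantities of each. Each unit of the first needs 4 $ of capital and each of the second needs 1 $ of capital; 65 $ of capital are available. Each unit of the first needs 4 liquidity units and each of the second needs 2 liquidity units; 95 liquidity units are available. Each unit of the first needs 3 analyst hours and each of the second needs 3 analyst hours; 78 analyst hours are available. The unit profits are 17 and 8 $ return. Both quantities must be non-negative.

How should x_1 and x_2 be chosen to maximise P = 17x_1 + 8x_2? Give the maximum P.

Feasible corners and P = 17x_1 + 8x_2:
  (0, 0) → P = 0
  (0, 26) → P = 208
  (65/4, 0) → P = 1105/4
  (13, 13) → P = 325

At the optimal vertex, 4x_1 + x_2 = 65 and 3x_1 + 3x_2 = 78.
Solving simultaneously gives x_1 = 13, x_2 = 13.

x_1 = 13, x_2 = 13, maximum P = 325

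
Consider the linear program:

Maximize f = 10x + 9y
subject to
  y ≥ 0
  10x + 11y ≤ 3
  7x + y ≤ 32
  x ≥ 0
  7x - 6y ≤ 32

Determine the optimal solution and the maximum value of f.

Extreme points and f = 10x + 9y:
  (3/10, 0) → f = 3
  (0, 0) → f = 0
  (0, 3/11) → f = 27/11

The binding constraints are y = 0 and 10x + 11y = 3.
Solving simultaneously gives x = 3/10, y = 0.

x = 3/10, y = 0, maximum f = 3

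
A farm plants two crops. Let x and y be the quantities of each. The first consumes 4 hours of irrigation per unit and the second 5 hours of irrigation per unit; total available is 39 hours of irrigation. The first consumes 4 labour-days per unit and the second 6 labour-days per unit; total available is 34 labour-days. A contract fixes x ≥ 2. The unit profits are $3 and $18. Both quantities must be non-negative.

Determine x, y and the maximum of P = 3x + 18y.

Corner points and P = 3x + 18y:
  (17/2, 0) → P = 51/2
  (2, 0) → P = 6
  (2, 13/3) → P = 84

The binding constraints are 4x + 6y = 34 and x = 2.
Solving simultaneously gives x = 2, y = 13/3.

x = 2, y = 13/3, maximum P = 84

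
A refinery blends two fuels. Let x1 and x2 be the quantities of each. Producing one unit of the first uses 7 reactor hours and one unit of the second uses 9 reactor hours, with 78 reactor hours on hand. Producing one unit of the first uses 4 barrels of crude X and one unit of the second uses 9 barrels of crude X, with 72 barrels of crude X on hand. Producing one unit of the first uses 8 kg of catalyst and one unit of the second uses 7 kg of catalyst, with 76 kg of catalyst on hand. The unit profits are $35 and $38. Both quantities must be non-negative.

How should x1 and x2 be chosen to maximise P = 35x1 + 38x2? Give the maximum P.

x1 = 6, x2 = 4, maximum P = 362

Feasible corners and P = 35x1 + 38x2:
  (0, 0) → P = 0
  (0, 8) → P = 304
  (19/2, 0) → P = 665/2
  (2, 64/9) → P = 3062/9
  (6, 4) → P = 362

The binding constraints are 7x1 + 9x2 = 78 and 8x1 + 7x2 = 76.
Solving simultaneously gives x1 = 6, x2 = 4.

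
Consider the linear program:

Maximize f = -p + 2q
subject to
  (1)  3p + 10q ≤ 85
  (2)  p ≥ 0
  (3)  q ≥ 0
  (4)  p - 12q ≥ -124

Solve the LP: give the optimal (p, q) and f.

Feasible corners and f = -p + 2q:
  (0, 17/2) → f = 17
  (85/3, 0) → f = -85/3
  (0, 0) → f = 0

p = 0, q = 17/2, maximum f = 17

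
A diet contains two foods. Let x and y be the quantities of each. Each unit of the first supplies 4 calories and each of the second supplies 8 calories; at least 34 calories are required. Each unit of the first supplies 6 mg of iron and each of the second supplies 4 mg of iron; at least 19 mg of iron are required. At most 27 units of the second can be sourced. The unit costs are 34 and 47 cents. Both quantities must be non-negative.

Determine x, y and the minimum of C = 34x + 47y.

x = 1/2, y = 4, minimum C = 205

Feasible corners and C = 34x + 47y:
  (0, 19/4) → C = 893/4
  (0, 27) → C = 1269
  (17/2, 0) → C = 289
  (1/2, 4) → C = 205
The feasible region is unbounded (it extends along (1, 0)), but C strictly increases along every unbounded feasible direction, so there is no improving ray and the minimum is attained at a vertex.

The optimum lies where 4x + 8y = 34 and 6x + 4y = 19.
Solving simultaneously gives x = 1/2, y = 4.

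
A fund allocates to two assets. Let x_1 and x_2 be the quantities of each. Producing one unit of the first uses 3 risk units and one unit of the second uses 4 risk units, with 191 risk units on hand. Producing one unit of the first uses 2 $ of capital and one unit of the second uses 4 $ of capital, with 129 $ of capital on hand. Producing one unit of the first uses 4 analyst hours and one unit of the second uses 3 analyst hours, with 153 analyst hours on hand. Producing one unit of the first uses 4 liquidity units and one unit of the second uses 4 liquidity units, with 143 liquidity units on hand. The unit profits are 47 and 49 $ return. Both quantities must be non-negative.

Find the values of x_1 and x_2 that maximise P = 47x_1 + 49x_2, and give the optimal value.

x_1 = 7, x_2 = 115/4, maximum P = 6951/4

Corner points and P = 47x_1 + 49x_2:
  (0, 0) → P = 0
  (0, 129/4) → P = 6321/4
  (143/4, 0) → P = 6721/4
  (7, 115/4) → P = 6951/4

The binding constraints are 2x_1 + 4x_2 = 129 and 4x_1 + 4x_2 = 143.
Solving simultaneously gives x_1 = 7, x_2 = 115/4.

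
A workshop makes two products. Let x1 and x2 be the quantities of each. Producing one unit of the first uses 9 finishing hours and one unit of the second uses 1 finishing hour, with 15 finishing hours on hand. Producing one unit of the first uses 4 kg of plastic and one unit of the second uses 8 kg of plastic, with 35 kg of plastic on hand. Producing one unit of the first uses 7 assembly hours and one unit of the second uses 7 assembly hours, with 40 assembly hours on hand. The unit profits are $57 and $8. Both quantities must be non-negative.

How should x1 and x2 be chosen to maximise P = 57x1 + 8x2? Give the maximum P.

x1 = 5/4, x2 = 15/4, maximum P = 405/4

Feasible corners and P = 57x1 + 8x2:
  (0, 0) → P = 0
  (0, 35/8) → P = 35
  (5/3, 0) → P = 95
  (5/4, 15/4) → P = 405/4

The binding constraints are 9x1 + x2 = 15 and 4x1 + 8x2 = 35.
Solving simultaneously gives x1 = 5/4, x2 = 15/4.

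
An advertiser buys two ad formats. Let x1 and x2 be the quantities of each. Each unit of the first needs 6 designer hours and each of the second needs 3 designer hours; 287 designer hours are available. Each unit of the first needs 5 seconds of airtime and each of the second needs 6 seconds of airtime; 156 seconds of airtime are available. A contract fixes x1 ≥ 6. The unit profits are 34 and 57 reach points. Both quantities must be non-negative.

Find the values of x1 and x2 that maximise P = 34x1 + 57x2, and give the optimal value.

x1 = 6, x2 = 21, maximum P = 1401

Vertices and P = 34x1 + 57x2:
  (156/5, 0) → P = 5304/5
  (6, 0) → P = 204
  (6, 21) → P = 1401

At the optimal vertex, 5x1 + 6x2 = 156 and x1 = 6.
Solving simultaneously gives x1 = 6, x2 = 21.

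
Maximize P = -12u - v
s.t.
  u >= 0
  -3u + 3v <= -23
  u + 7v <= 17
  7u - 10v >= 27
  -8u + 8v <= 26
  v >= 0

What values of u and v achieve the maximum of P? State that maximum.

Feasible corners and P = -12u - v:
  (53/6, 7/6) → P = -643/6
  (23/3, 0) → P = -92
  (17, 0) → P = -204

u = 23/3, v = 0, maximum P = -92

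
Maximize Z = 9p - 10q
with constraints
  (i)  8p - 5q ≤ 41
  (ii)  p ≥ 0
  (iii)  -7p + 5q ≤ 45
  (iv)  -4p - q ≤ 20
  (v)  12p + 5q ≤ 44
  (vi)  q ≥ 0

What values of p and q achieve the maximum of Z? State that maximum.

Corner points and Z = 9p - 10q:
  (0, 44/5) → Z = -88
  (0, 0) → Z = 0
  (11/3, 0) → Z = 33

p = 11/3, q = 0, maximum Z = 33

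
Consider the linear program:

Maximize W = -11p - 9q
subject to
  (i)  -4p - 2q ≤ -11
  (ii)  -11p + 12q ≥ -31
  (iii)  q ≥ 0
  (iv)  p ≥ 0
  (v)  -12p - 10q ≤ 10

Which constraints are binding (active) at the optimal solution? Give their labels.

Vertices and W = -11p - 9q:
  (11/4, 0) → W = -121/4
  (0, 11/2) → W = -99/2
  (31/11, 0) → W = -31
The feasible region is unbounded (it extends along (0, 1), (12, 11)), but W strictly decreases along every unbounded feasible direction, so there is no improving ray and the maximum is attained at a vertex.

The maximum is at (11/4, 0). Substituting into each constraint, equality holds for (i) and (iii); the remaining constraints have slack.

(i) and (iii)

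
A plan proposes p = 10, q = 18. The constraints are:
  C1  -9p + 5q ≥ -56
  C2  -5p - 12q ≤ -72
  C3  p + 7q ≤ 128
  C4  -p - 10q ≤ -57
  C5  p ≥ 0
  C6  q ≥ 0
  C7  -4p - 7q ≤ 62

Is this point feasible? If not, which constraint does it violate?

not feasible — violates C3

Constraint C3: p + 7q = 136, which is not ≤ 128. All other constraints are satisfied.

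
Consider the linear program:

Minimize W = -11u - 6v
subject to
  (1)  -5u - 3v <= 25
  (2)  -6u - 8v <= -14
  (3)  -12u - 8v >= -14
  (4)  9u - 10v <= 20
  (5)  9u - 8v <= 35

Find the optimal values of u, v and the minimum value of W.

At the optimal vertex, -6u - 8v = -14 and -12u - 8v = -14.
Solving simultaneously gives u = 0, v = 7/4.

u = 0, v = 7/4, minimum W = -21/2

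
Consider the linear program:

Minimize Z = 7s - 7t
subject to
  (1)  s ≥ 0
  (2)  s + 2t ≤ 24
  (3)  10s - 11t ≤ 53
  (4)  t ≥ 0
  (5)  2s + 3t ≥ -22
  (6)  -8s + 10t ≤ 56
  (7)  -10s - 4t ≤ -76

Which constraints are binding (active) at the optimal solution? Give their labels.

Extreme points and Z = 7s - 7t:
  (370/31, 187/31) → Z = 1281/31
  (64/13, 124/13) → Z = -420/13
  (524/75, 23/15) → Z = 2863/75
  (134/33, 292/33) → Z = -1106/33

The minimum is at (134/33, 292/33). Substituting into each constraint, equality holds for (6) and (7); the remaining constraints have slack.

(6) and (7)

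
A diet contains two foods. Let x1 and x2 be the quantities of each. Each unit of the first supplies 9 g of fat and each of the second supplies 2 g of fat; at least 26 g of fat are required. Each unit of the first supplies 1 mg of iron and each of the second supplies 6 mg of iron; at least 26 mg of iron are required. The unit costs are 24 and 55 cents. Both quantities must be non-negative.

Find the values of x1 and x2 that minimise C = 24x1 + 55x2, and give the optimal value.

x1 = 2, x2 = 4, minimum C = 268

Feasible corners and C = 24x1 + 55x2:
  (0, 13) → C = 715
  (26, 0) → C = 624
  (2, 4) → C = 268
The feasible region is unbounded (it extends along (0, 1), (1, 0)), but C strictly increases along every unbounded feasible direction, so there is no improving ray and the minimum is attained at a vertex.

The binding constraints are 9x1 + 2x2 = 26 and x1 + 6x2 = 26.
Solving simultaneously gives x1 = 2, x2 = 4.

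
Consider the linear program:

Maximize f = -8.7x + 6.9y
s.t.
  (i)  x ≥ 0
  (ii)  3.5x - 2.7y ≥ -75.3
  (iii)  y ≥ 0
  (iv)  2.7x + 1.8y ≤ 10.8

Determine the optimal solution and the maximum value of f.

x = 0, y = 6, maximum f = 41.4

Feasible corners and f = -8.7x + 6.9y:
  (0, 0) → f = 0
  (0, 6) → f = 41.4
  (4, 0) → f = -34.8

The binding constraints are x = 0 and 2.7x + 1.8y = 10.8.
Solving simultaneously gives x = 0, y = 6.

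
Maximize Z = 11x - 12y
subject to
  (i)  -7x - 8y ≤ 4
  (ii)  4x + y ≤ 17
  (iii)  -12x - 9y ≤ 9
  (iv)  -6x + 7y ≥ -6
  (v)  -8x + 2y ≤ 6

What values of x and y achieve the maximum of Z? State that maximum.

The binding constraints are 4x + y = 17 and -6x + 7y = -6.
Solving simultaneously gives x = 125/34, y = 39/17.

x = 125/34, y = 39/17, maximum Z = 439/34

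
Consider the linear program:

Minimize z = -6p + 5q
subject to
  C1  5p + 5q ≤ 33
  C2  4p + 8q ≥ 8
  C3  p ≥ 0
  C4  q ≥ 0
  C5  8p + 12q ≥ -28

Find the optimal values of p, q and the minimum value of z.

Feasible corners and z = -6p + 5q:
  (0, 33/5) → z = 33
  (33/5, 0) → z = -198/5
  (0, 1) → z = 5
  (2, 0) → z = -12

p = 33/5, q = 0, minimum z = -198/5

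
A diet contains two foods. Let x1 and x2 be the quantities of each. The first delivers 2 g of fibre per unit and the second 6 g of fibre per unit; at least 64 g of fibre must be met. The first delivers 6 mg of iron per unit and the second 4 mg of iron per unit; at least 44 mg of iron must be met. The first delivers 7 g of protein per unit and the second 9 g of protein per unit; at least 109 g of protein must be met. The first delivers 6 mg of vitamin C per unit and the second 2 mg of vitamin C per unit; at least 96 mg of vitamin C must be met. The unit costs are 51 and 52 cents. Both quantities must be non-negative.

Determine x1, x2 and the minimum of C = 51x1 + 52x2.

x1 = 14, x2 = 6, minimum C = 1026

Extreme points and C = 51x1 + 52x2:
  (0, 48) → C = 2496
  (32, 0) → C = 1632
  (14, 6) → C = 1026
The feasible region is unbounded (it extends along (0, 1), (1, 0)), but C strictly increases along every unbounded feasible direction, so there is no improving ray and the minimum is attained at a vertex.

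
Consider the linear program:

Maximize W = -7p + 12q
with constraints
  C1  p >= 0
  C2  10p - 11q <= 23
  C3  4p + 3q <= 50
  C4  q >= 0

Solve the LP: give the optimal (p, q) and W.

The optimum lies where p = 0 and 4p + 3q = 50.
Solving simultaneously gives p = 0, q = 50/3.

p = 0, q = 50/3, maximum W = 200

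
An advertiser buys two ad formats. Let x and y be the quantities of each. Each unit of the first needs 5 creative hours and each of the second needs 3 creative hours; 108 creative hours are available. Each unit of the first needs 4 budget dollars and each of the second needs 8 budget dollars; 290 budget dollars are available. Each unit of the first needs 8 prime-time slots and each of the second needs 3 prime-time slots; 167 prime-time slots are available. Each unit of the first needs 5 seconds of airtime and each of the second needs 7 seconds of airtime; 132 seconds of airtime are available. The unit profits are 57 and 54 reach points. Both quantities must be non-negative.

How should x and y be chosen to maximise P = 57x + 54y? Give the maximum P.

Vertices and P = 57x + 54y:
  (0, 0) → P = 0
  (0, 132/7) → P = 7128/7
  (167/8, 0) → P = 9519/8
  (59/3, 29/9) → P = 1295
  (18, 6) → P = 1350

The optimum lies where 5x + 3y = 108 and 5x + 7y = 132.
Solving simultaneously gives x = 18, y = 6.

x = 18, y = 6, maximum P = 1350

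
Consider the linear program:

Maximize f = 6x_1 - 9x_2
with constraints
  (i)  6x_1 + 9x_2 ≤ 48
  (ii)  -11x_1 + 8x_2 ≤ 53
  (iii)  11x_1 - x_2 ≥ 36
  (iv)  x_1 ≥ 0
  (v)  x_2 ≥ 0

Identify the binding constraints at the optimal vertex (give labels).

Corner points and f = 6x_1 - 9x_2:
  (124/35, 104/35) → f = -192/35
  (8, 0) → f = 48
  (36/11, 0) → f = 216/11

The maximum is at (8, 0). Substituting into each constraint, equality holds for (i) and (v); the remaining constraints have slack.

(i) and (v)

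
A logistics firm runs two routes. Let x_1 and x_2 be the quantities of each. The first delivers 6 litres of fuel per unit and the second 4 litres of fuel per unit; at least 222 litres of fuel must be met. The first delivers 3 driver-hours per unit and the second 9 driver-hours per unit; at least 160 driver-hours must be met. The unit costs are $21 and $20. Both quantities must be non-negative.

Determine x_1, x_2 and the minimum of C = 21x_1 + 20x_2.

Corner points and C = 21x_1 + 20x_2:
  (0, 111/2) → C = 1110
  (160/3, 0) → C = 1120
  (97/3, 7) → C = 819
The feasible region is unbounded (it extends along (0, 1), (1, 0)), but C strictly increases along every unbounded feasible direction, so there is no improving ray and the minimum is attained at a vertex.

At the optimal vertex, 6x_1 + 4x_2 = 222 and 3x_1 + 9x_2 = 160.
Solving simultaneously gives x_1 = 97/3, x_2 = 7.

x_1 = 97/3, x_2 = 7, minimum C = 819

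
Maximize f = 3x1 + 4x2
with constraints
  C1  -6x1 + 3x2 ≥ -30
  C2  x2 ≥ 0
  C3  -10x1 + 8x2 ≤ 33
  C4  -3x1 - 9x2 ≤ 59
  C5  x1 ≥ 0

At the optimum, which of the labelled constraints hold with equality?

C1 and C3

Corner points and f = 3x1 + 4x2:
  (5, 0) → f = 15
  (113/6, 83/3) → f = 1003/6
  (0, 0) → f = 0
  (0, 33/8) → f = 33/2

The maximum is at (113/6, 83/3). Substituting into each constraint, equality holds for C1 and C3; the remaining constraints have slack.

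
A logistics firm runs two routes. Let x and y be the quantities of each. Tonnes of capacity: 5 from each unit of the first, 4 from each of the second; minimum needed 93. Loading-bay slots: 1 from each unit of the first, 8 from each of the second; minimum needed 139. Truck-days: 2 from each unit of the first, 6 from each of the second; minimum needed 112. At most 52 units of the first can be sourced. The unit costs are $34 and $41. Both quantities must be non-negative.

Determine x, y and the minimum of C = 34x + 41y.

x = 5, y = 17, minimum C = 867

The feasible region is unbounded (it extends along (0, 1)), but C strictly increases along every unbounded feasible direction, so there is no improving ray and the minimum is attained at a vertex.

The binding constraints are 5x + 4y = 93 and 2x + 6y = 112.
Solving simultaneously gives x = 5, y = 17.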